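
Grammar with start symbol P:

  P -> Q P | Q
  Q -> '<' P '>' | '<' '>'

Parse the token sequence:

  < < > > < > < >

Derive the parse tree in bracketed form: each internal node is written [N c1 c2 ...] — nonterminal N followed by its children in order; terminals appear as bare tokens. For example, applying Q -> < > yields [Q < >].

[P [Q < [P [Q < >]] >] [P [Q < >] [P [Q < >]]]]

P
Q P
< P > P
< Q > P
< < > > P
< < > > Q P
< < > > < > P
< < > > < > Q
< < > > < > < >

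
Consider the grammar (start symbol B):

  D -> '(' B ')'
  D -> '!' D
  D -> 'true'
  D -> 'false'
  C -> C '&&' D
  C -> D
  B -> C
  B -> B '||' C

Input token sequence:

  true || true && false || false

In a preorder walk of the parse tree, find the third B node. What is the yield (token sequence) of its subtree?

[B [B [B [C [D true]]] || [C [C [D true]] && [D false]]] || [C [D false]]]

true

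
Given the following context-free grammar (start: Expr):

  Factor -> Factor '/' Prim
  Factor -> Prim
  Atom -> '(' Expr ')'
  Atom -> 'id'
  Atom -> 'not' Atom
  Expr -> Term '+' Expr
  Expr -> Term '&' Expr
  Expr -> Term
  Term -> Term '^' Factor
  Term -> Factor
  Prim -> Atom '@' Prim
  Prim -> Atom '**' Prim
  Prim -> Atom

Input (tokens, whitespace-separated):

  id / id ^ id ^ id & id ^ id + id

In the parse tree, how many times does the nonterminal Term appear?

[Expr [Term [Term [Term [Factor [Factor [Prim [Atom id]]] / [Prim [Atom id]]]] ^ [Factor [Prim [Atom id]]]] ^ [Factor [Prim [Atom id]]]] & [Expr [Term [Term [Factor [Prim [Atom id]]]] ^ [Factor [Prim [Atom id]]]] + [Expr [Term [Factor [Prim [Atom id]]]]]]]

6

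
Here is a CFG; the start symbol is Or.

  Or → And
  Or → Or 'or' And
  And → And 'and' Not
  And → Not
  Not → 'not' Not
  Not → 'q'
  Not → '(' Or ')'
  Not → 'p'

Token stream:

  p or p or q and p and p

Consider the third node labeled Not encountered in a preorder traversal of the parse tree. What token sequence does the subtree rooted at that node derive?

[Or [Or [Or [And [Not p]]] or [And [Not p]]] or [And [And [And [Not q]] and [Not p]] and [Not p]]]

q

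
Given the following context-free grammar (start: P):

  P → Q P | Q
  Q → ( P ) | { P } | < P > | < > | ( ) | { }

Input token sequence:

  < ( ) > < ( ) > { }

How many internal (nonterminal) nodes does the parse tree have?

[P [Q < [P [Q ( )]] >] [P [Q < [P [Q ( )]] >] [P [Q { }]]]]

10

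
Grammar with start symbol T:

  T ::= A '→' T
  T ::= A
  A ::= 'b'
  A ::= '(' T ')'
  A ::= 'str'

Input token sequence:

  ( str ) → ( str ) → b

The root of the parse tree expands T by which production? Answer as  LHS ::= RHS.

[T [A ( [T [A str]] )] → [T [A ( [T [A str]] )] → [T [A b]]]]

T ::= A '→' T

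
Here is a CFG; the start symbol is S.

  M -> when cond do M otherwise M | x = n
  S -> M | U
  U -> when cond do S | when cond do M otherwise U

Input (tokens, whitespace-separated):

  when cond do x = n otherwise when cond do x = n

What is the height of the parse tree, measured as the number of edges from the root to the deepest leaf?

[S [U when cond do [M x = n] otherwise [U when cond do [S [M x = n]]]]]

5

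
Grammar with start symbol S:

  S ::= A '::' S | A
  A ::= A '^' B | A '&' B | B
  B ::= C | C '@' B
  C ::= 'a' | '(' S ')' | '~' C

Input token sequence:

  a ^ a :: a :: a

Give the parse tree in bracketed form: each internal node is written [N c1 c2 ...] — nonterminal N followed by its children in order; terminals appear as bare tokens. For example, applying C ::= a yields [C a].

S
A :: S
A ^ B :: S
B ^ B :: S
C ^ B :: S
a ^ B :: S
a ^ C :: S
a ^ a :: S
a ^ a :: A :: S
a ^ a :: B :: S
a ^ a :: C :: S
a ^ a :: a :: S
a ^ a :: a :: A
a ^ a :: a :: B
a ^ a :: a :: C
a ^ a :: a :: a

[S [A [A [B [C a]]] ^ [B [C a]]] :: [S [A [B [C a]]] :: [S [A [B [C a]]]]]]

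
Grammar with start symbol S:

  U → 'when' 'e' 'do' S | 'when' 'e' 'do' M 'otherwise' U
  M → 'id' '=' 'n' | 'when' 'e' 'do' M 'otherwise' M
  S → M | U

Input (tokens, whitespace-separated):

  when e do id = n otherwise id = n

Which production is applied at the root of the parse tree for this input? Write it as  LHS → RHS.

[S [M when e do [M id = n] otherwise [M id = n]]]

S → M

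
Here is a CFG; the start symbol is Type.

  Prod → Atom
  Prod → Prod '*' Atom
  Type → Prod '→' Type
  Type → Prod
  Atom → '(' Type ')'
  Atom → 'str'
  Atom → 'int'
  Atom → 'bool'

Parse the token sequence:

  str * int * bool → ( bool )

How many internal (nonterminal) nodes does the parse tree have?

13

[Type [Prod [Prod [Prod [Atom str]] * [Atom int]] * [Atom bool]] → [Type [Prod [Atom ( [Type [Prod [Atom bool]]] )]]]]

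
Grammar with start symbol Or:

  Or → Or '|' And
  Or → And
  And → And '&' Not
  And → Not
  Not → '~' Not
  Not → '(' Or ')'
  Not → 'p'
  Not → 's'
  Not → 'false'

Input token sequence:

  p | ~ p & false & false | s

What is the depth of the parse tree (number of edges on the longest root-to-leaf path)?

[Or [Or [Or [And [Not p]]] | [And [And [And [Not ~ [Not p]]] & [Not false]] & [Not false]]] | [And [Not s]]]

7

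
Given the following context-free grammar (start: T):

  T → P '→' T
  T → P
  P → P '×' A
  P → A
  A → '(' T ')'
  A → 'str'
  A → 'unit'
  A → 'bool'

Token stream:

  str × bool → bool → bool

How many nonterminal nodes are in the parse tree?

[T [P [P [A str]] × [A bool]] → [T [P [A bool]] → [T [P [A bool]]]]]

11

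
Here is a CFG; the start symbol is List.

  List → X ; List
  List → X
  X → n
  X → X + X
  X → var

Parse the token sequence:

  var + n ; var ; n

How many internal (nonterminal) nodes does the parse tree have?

[List [X [X var] + [X n]] ; [List [X var] ; [List [X n]]]]

8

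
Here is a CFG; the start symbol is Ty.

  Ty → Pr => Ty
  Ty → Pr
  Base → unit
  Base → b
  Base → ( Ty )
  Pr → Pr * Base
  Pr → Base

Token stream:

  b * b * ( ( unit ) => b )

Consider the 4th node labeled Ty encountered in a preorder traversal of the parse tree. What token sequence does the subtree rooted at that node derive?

[Ty [Pr [Pr [Pr [Base b]] * [Base b]] * [Base ( [Ty [Pr [Base ( [Ty [Pr [Base unit]]] )]] => [Ty [Pr [Base b]]]] )]]]

b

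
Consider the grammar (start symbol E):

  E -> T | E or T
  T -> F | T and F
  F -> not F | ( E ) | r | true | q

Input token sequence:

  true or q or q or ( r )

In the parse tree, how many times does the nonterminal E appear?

[E [E [E [E [T [F true]]] or [T [F q]]] or [T [F q]]] or [T [F ( [E [T [F r]]] )]]]

5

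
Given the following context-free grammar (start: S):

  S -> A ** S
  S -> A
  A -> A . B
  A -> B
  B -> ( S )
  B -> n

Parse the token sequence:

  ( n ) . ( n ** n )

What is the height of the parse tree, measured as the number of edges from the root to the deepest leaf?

7

[S [A [A [B ( [S [A [B n]]] )]] . [B ( [S [A [B n]] ** [S [A [B n]]]] )]]]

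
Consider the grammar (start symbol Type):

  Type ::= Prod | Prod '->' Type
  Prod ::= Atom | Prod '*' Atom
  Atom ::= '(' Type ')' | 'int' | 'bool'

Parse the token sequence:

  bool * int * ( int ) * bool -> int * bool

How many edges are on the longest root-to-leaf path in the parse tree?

7

[Type [Prod [Prod [Prod [Prod [Atom bool]] * [Atom int]] * [Atom ( [Type [Prod [Atom int]]] )]] * [Atom bool]] -> [Type [Prod [Prod [Atom int]] * [Atom bool]]]]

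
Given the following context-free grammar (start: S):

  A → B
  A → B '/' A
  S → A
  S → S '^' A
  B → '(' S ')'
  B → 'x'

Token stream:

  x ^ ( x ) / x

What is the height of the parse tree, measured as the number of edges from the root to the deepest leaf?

6

[S [S [A [B x]]] ^ [A [B ( [S [A [B x]]] )] / [A [B x]]]]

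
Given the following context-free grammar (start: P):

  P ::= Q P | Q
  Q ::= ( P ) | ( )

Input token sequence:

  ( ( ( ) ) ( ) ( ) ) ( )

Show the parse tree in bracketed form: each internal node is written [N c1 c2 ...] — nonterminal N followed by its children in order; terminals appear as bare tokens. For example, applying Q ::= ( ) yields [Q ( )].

P
Q P
( P ) P
( Q P ) P
( ( P ) P ) P
( ( Q ) P ) P
( ( ( ) ) P ) P
( ( ( ) ) Q P ) P
( ( ( ) ) ( ) P ) P
( ( ( ) ) ( ) Q ) P
( ( ( ) ) ( ) ( ) ) P
( ( ( ) ) ( ) ( ) ) Q
( ( ( ) ) ( ) ( ) ) ( )

[P [Q ( [P [Q ( [P [Q ( )]] )] [P [Q ( )] [P [Q ( )]]]] )] [P [Q ( )]]]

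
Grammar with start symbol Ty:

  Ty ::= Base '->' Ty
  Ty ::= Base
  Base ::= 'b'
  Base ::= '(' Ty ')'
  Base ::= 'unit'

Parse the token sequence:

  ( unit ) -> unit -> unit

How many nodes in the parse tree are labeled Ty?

[Ty [Base ( [Ty [Base unit]] )] -> [Ty [Base unit] -> [Ty [Base unit]]]]

4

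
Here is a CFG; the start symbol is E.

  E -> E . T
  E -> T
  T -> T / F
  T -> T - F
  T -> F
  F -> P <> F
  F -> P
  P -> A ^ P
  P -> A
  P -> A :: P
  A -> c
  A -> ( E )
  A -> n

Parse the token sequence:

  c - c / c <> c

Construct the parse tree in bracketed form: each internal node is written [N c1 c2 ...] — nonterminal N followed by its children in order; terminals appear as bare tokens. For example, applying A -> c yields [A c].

[E [T [T [T [F [P [A c]]]] - [F [P [A c]]]] / [F [P [A c]] <> [F [P [A c]]]]]]

E
T
T / F
T - F / F
F - F / F
P - F / F
A - F / F
c - F / F
c - P / F
c - A / F
c - c / F
c - c / P <> F
c - c / A <> F
c - c / c <> F
c - c / c <> P
c - c / c <> A
c - c / c <> c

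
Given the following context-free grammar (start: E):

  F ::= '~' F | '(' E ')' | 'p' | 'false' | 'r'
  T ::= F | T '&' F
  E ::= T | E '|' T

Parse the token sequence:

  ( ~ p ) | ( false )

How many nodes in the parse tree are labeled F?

5

[E [E [T [F ( [E [T [F ~ [F p]]]] )]]] | [T [F ( [E [T [F false]]] )]]]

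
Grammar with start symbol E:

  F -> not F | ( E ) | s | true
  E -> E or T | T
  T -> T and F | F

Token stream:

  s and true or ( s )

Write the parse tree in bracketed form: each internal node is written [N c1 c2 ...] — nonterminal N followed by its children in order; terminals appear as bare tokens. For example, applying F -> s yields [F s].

E
E or T
T or T
T and F or T
F and F or T
s and F or T
s and true or T
s and true or F
s and true or ( E )
s and true or ( T )
s and true or ( F )
s and true or ( s )

[E [E [T [T [F s]] and [F true]]] or [T [F ( [E [T [F s]]] )]]]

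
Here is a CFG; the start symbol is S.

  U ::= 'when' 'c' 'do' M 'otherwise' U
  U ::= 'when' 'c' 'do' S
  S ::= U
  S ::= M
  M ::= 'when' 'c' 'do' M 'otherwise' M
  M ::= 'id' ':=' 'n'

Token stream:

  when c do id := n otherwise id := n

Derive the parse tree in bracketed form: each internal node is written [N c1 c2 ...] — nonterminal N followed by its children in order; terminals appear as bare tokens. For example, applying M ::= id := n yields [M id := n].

[S [M when c do [M id := n] otherwise [M id := n]]]

S
M
when c do M otherwise M
when c do id := n otherwise M
when c do id := n otherwise id := n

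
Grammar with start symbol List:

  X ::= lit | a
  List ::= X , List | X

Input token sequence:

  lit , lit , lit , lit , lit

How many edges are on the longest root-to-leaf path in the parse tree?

[List [X lit] , [List [X lit] , [List [X lit] , [List [X lit] , [List [X lit]]]]]]

6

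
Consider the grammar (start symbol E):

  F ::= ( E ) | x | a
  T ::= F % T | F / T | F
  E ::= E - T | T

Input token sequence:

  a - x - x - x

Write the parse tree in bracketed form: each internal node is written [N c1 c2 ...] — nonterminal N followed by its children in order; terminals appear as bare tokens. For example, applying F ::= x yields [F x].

E
E - T
E - T - T
E - T - T - T
T - T - T - T
F - T - T - T
a - T - T - T
a - F - T - T
a - x - T - T
a - x - F - T
a - x - x - T
a - x - x - F
a - x - x - x

[E [E [E [E [T [F a]]] - [T [F x]]] - [T [F x]]] - [T [F x]]]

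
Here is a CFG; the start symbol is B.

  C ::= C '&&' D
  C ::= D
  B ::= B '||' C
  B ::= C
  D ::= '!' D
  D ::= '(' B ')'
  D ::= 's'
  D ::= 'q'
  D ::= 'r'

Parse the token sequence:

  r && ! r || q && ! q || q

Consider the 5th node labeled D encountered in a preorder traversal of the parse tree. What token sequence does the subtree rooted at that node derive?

[B [B [B [C [C [D r]] && [D ! [D r]]]] || [C [C [D q]] && [D ! [D q]]]] || [C [D q]]]

! q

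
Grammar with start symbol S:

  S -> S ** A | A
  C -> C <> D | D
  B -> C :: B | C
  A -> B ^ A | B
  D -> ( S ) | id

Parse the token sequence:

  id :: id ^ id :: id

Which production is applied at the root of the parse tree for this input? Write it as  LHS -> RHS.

S -> A

[S [A [B [C [D id]] :: [B [C [D id]]]] ^ [A [B [C [D id]] :: [B [C [D id]]]]]]]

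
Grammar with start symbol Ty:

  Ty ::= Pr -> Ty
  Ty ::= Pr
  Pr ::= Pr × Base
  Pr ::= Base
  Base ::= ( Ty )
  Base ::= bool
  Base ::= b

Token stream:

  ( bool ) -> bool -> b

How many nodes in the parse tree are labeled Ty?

4

[Ty [Pr [Base ( [Ty [Pr [Base bool]]] )]] -> [Ty [Pr [Base bool]] -> [Ty [Pr [Base b]]]]]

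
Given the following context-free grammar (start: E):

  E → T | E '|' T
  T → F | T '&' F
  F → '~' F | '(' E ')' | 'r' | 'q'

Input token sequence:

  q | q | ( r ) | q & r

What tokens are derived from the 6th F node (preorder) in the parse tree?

[E [E [E [E [T [F q]]] | [T [F q]]] | [T [F ( [E [T [F r]]] )]]] | [T [T [F q]] & [F r]]]

r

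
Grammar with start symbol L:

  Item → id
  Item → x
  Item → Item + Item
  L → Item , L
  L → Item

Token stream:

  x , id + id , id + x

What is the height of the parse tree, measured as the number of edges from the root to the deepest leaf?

5

[L [Item x] , [L [Item [Item id] + [Item id]] , [L [Item [Item id] + [Item x]]]]]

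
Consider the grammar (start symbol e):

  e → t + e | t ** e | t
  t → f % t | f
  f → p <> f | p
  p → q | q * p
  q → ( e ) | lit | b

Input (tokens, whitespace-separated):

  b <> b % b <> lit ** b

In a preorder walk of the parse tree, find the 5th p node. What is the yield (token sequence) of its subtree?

b

[e [t [f [p [q b]] <> [f [p [q b]]]] % [t [f [p [q b]] <> [f [p [q lit]]]]]] ** [e [t [f [p [q b]]]]]]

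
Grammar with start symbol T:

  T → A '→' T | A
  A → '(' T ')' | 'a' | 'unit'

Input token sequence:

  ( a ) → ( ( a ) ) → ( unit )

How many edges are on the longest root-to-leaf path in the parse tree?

7

[T [A ( [T [A a]] )] → [T [A ( [T [A ( [T [A a]] )]] )] → [T [A ( [T [A unit]] )]]]]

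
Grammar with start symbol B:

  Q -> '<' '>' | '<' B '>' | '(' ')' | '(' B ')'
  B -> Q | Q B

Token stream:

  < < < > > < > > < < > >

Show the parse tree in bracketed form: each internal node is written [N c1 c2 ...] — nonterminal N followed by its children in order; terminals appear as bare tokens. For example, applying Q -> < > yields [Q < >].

B
Q B
< B > B
< Q B > B
< < B > B > B
< < Q > B > B
< < < > > B > B
< < < > > Q > B
< < < > > < > > B
< < < > > < > > Q
< < < > > < > > < B >
< < < > > < > > < Q >
< < < > > < > > < < > >

[B [Q < [B [Q < [B [Q < >]] >] [B [Q < >]]] >] [B [Q < [B [Q < >]] >]]]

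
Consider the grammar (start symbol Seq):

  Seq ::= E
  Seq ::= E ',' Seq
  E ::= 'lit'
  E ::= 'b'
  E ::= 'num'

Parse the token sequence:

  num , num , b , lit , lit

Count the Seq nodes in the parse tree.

5

[Seq [E num] , [Seq [E num] , [Seq [E b] , [Seq [E lit] , [Seq [E lit]]]]]]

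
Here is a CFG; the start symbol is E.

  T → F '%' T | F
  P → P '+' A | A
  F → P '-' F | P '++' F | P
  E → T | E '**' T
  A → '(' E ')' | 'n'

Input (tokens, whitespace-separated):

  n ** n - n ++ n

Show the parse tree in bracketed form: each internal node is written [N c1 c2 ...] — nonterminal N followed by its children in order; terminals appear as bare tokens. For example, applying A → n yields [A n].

[E [E [T [F [P [A n]]]]] ** [T [F [P [A n]] - [F [P [A n]] ++ [F [P [A n]]]]]]]

E
E ** T
T ** T
F ** T
P ** T
A ** T
n ** T
n ** F
n ** P - F
n ** A - F
n ** n - F
n ** n - P ++ F
n ** n - A ++ F
n ** n - n ++ F
n ** n - n ++ P
n ** n - n ++ A
n ** n - n ++ n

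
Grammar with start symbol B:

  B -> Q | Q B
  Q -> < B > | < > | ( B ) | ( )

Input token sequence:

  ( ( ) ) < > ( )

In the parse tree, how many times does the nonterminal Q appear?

[B [Q ( [B [Q ( )]] )] [B [Q < >] [B [Q ( )]]]]

4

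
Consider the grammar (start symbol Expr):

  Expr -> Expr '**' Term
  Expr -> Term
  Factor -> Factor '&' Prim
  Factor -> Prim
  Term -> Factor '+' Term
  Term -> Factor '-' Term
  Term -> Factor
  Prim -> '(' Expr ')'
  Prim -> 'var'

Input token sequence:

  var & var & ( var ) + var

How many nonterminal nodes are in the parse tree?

15

[Expr [Term [Factor [Factor [Factor [Prim var]] & [Prim var]] & [Prim ( [Expr [Term [Factor [Prim var]]]] )]] + [Term [Factor [Prim var]]]]]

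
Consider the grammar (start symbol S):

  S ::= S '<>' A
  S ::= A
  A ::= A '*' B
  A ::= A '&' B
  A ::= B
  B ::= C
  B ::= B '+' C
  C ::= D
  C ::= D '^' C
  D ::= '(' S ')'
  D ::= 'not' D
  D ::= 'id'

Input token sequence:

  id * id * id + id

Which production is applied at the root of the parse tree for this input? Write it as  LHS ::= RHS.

[S [A [A [A [B [C [D id]]]] * [B [C [D id]]]] * [B [B [C [D id]]] + [C [D id]]]]]

S ::= A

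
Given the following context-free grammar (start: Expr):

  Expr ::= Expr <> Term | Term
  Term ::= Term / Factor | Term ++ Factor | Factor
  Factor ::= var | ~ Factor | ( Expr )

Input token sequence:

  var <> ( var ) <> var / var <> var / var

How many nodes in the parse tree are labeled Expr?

5

[Expr [Expr [Expr [Expr [Term [Factor var]]] <> [Term [Factor ( [Expr [Term [Factor var]]] )]]] <> [Term [Term [Factor var]] / [Factor var]]] <> [Term [Term [Factor var]] / [Factor var]]]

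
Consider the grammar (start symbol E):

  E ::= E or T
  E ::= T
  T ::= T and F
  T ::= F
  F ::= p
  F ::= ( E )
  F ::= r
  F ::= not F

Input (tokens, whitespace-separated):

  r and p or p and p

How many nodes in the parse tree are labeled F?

4

[E [E [T [T [F r]] and [F p]]] or [T [T [F p]] and [F p]]]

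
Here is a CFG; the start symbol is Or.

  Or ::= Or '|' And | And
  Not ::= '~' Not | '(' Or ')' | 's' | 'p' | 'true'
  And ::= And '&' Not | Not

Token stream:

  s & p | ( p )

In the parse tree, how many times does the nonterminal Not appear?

[Or [Or [And [And [Not s]] & [Not p]]] | [And [Not ( [Or [And [Not p]]] )]]]

4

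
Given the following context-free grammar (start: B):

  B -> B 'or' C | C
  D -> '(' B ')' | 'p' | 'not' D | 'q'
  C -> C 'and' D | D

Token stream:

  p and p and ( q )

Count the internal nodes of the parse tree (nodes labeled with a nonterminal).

[B [C [C [C [D p]] and [D p]] and [D ( [B [C [D q]]] )]]]

10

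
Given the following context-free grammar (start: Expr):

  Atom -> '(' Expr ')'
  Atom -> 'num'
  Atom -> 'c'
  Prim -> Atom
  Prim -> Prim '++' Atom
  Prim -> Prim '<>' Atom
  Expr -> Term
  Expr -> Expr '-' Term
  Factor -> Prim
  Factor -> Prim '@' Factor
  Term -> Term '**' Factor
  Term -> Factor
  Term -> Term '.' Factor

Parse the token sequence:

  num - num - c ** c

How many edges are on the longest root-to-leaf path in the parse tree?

[Expr [Expr [Expr [Term [Factor [Prim [Atom num]]]]] - [Term [Factor [Prim [Atom num]]]]] - [Term [Term [Factor [Prim [Atom c]]]] ** [Factor [Prim [Atom c]]]]]

7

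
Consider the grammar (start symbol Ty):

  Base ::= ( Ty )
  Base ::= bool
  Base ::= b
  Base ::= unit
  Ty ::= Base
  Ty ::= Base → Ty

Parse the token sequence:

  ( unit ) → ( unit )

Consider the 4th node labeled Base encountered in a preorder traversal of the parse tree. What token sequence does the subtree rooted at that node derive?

[Ty [Base ( [Ty [Base unit]] )] → [Ty [Base ( [Ty [Base unit]] )]]]

unit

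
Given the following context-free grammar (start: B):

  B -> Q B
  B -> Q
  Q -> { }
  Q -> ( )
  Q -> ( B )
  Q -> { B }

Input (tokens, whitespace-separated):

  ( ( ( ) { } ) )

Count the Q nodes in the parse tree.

[B [Q ( [B [Q ( [B [Q ( )] [B [Q { }]]] )]] )]]

4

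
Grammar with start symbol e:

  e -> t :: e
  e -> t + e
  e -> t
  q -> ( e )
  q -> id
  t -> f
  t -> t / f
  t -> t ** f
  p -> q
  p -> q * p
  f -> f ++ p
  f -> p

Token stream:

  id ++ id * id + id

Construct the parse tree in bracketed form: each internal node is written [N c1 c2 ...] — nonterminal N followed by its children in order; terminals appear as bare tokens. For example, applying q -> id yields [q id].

e
t + e
f + e
f ++ p + e
p ++ p + e
q ++ p + e
id ++ p + e
id ++ q * p + e
id ++ id * p + e
id ++ id * q + e
id ++ id * id + e
id ++ id * id + t
id ++ id * id + f
id ++ id * id + p
id ++ id * id + q
id ++ id * id + id

[e [t [f [f [p [q id]]] ++ [p [q id] * [p [q id]]]]] + [e [t [f [p [q id]]]]]]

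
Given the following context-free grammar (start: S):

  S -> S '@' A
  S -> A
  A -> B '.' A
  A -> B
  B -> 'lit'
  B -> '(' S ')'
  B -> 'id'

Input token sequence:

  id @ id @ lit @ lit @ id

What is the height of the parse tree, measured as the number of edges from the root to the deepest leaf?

[S [S [S [S [S [A [B id]]] @ [A [B id]]] @ [A [B lit]]] @ [A [B lit]]] @ [A [B id]]]

7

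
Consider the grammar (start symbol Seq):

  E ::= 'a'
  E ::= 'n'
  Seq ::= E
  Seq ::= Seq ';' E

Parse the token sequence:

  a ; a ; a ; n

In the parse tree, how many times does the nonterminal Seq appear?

[Seq [Seq [Seq [Seq [E a]] ; [E a]] ; [E a]] ; [E n]]

4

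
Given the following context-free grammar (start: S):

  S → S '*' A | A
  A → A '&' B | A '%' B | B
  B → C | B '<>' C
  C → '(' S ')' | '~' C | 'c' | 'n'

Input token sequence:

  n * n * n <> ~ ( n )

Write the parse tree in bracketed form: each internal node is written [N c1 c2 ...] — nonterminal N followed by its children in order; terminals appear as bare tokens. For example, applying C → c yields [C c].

[S [S [S [A [B [C n]]]] * [A [B [C n]]]] * [A [B [B [C n]] <> [C ~ [C ( [S [A [B [C n]]]] )]]]]]

S
S * A
S * A * A
A * A * A
B * A * A
C * A * A
n * A * A
n * B * A
n * C * A
n * n * A
n * n * B
n * n * B <> C
n * n * C <> C
n * n * n <> C
n * n * n <> ~ C
n * n * n <> ~ ( S )
n * n * n <> ~ ( A )
n * n * n <> ~ ( B )
n * n * n <> ~ ( C )
n * n * n <> ~ ( n )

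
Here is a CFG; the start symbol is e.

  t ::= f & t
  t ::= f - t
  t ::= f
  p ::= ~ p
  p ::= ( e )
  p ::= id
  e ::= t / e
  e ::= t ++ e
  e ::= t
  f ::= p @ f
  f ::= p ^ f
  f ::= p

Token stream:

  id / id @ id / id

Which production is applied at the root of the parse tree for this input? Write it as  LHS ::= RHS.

e ::= t / e

[e [t [f [p id]]] / [e [t [f [p id] @ [f [p id]]]] / [e [t [f [p id]]]]]]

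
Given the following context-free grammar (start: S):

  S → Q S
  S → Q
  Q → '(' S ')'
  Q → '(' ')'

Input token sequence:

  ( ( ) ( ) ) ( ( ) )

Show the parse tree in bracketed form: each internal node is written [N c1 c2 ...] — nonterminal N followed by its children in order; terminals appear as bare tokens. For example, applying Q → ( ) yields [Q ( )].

S
Q S
( S ) S
( Q S ) S
( ( ) S ) S
( ( ) Q ) S
( ( ) ( ) ) S
( ( ) ( ) ) Q
( ( ) ( ) ) ( S )
( ( ) ( ) ) ( Q )
( ( ) ( ) ) ( ( ) )

[S [Q ( [S [Q ( )] [S [Q ( )]]] )] [S [Q ( [S [Q ( )]] )]]]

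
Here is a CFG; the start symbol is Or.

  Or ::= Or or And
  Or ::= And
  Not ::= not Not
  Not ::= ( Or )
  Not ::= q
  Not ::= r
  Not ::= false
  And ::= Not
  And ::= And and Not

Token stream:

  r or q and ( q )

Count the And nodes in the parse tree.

4

[Or [Or [And [Not r]]] or [And [And [Not q]] and [Not ( [Or [And [Not q]]] )]]]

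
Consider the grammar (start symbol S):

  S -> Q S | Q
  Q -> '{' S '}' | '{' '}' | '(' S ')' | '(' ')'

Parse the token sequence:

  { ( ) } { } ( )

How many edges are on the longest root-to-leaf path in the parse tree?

[S [Q { [S [Q ( )]] }] [S [Q { }] [S [Q ( )]]]]

4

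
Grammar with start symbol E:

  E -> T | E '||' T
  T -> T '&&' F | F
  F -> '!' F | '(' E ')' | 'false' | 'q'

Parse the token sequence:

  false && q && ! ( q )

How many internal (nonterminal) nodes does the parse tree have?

[E [T [T [T [F false]] && [F q]] && [F ! [F ( [E [T [F q]]] )]]]]

11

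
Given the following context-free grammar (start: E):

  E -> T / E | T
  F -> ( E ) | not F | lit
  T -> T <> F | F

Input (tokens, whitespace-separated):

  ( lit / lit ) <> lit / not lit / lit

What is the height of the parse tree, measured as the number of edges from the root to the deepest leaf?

8

[E [T [T [F ( [E [T [F lit]] / [E [T [F lit]]]] )]] <> [F lit]] / [E [T [F not [F lit]]] / [E [T [F lit]]]]]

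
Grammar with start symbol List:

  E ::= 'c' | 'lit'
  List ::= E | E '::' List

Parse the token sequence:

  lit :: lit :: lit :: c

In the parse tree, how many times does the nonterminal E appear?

4

[List [E lit] :: [List [E lit] :: [List [E lit] :: [List [E c]]]]]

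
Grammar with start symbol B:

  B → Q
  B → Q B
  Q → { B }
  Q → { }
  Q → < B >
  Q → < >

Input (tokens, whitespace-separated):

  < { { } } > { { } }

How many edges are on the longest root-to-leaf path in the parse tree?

[B [Q < [B [Q { [B [Q { }]] }]] >] [B [Q { [B [Q { }]] }]]]

6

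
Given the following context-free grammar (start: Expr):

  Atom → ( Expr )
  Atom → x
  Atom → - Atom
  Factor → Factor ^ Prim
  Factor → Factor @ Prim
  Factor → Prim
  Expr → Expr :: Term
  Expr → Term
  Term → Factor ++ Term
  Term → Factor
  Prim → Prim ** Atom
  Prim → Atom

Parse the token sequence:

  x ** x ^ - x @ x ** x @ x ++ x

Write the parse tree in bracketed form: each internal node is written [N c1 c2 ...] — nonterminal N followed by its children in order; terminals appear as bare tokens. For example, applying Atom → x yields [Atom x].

Expr
Term
Factor ++ Term
Factor @ Prim ++ Term
Factor @ Prim @ Prim ++ Term
Factor ^ Prim @ Prim @ Prim ++ Term
Prim ^ Prim @ Prim @ Prim ++ Term
Prim ** Atom ^ Prim @ Prim @ Prim ++ Term
Atom ** Atom ^ Prim @ Prim @ Prim ++ Term
x ** Atom ^ Prim @ Prim @ Prim ++ Term
x ** x ^ Prim @ Prim @ Prim ++ Term
x ** x ^ Atom @ Prim @ Prim ++ Term
x ** x ^ - Atom @ Prim @ Prim ++ Term
x ** x ^ - x @ Prim @ Prim ++ Term
x ** x ^ - x @ Prim ** Atom @ Prim ++ Term
x ** x ^ - x @ Atom ** Atom @ Prim ++ Term
x ** x ^ - x @ x ** Atom @ Prim ++ Term
x ** x ^ - x @ x ** x @ Prim ++ Term
x ** x ^ - x @ x ** x @ Atom ++ Term
x ** x ^ - x @ x ** x @ x ++ Term
x ** x ^ - x @ x ** x @ x ++ Factor
x ** x ^ - x @ x ** x @ x ++ Prim
x ** x ^ - x @ x ** x @ x ++ Atom
x ** x ^ - x @ x ** x @ x ++ x

[Expr [Term [Factor [Factor [Factor [Factor [Prim [Prim [Atom x]] ** [Atom x]]] ^ [Prim [Atom - [Atom x]]]] @ [Prim [Prim [Atom x]] ** [Atom x]]] @ [Prim [Atom x]]] ++ [Term [Factor [Prim [Atom x]]]]]]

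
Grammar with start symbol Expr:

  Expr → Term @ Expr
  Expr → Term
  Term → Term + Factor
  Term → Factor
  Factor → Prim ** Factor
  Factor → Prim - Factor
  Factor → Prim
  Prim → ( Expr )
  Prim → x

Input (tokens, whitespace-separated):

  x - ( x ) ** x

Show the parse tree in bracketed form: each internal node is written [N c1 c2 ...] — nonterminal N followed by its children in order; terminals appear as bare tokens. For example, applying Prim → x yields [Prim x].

Expr
Term
Factor
Prim - Factor
x - Factor
x - Prim ** Factor
x - ( Expr ) ** Factor
x - ( Term ) ** Factor
x - ( Factor ) ** Factor
x - ( Prim ) ** Factor
x - ( x ) ** Factor
x - ( x ) ** Prim
x - ( x ) ** x

[Expr [Term [Factor [Prim x] - [Factor [Prim ( [Expr [Term [Factor [Prim x]]]] )] ** [Factor [Prim x]]]]]]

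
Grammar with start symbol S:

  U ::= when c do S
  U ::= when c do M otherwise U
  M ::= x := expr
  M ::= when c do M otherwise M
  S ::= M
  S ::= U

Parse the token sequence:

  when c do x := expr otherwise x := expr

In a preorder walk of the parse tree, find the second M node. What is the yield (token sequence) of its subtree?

[S [M when c do [M x := expr] otherwise [M x := expr]]]

x := expr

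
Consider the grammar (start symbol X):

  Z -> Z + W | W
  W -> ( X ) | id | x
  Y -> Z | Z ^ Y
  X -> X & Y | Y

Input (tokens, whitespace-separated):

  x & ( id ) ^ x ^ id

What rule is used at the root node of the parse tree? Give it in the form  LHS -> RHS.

X -> X & Y

[X [X [Y [Z [W x]]]] & [Y [Z [W ( [X [Y [Z [W id]]]] )]] ^ [Y [Z [W x]] ^ [Y [Z [W id]]]]]]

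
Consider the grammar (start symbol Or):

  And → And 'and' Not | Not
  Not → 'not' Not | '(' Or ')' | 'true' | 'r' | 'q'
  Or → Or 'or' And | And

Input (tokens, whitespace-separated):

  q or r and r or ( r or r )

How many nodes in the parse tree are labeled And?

6

[Or [Or [Or [And [Not q]]] or [And [And [Not r]] and [Not r]]] or [And [Not ( [Or [Or [And [Not r]]] or [And [Not r]]] )]]]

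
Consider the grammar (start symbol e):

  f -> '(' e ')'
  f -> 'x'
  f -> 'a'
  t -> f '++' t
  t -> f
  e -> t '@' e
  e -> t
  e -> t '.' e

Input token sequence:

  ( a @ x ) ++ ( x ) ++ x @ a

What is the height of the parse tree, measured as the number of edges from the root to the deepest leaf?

[e [t [f ( [e [t [f a]] @ [e [t [f x]]]] )] ++ [t [f ( [e [t [f x]]] )] ++ [t [f x]]]] @ [e [t [f a]]]]

7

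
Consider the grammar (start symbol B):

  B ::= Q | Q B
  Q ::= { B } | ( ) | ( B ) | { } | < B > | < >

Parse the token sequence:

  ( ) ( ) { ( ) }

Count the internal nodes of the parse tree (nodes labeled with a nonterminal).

[B [Q ( )] [B [Q ( )] [B [Q { [B [Q ( )]] }]]]]

8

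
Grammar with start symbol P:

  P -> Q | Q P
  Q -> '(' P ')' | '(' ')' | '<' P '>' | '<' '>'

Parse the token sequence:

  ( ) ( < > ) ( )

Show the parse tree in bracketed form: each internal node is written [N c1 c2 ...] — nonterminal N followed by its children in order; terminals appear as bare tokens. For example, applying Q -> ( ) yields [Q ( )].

[P [Q ( )] [P [Q ( [P [Q < >]] )] [P [Q ( )]]]]

P
Q P
( ) P
( ) Q P
( ) ( P ) P
( ) ( Q ) P
( ) ( < > ) P
( ) ( < > ) Q
( ) ( < > ) ( )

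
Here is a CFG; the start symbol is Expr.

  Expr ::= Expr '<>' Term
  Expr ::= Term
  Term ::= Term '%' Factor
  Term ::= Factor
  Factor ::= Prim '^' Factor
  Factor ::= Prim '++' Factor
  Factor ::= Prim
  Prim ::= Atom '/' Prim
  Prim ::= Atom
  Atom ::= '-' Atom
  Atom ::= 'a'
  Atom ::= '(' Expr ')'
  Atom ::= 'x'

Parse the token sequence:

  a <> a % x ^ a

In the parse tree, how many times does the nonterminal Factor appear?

4

[Expr [Expr [Term [Factor [Prim [Atom a]]]]] <> [Term [Term [Factor [Prim [Atom a]]]] % [Factor [Prim [Atom x]] ^ [Factor [Prim [Atom a]]]]]]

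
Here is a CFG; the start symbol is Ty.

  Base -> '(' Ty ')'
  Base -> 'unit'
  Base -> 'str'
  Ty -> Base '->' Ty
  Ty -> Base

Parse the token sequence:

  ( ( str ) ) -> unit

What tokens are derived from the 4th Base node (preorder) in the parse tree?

[Ty [Base ( [Ty [Base ( [Ty [Base str]] )]] )] -> [Ty [Base unit]]]

unit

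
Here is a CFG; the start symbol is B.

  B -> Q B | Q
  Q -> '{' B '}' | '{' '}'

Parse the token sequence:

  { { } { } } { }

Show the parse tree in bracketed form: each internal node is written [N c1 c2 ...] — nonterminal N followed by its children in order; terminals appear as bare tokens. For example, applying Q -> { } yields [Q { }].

B
Q B
{ B } B
{ Q B } B
{ { } B } B
{ { } Q } B
{ { } { } } B
{ { } { } } Q
{ { } { } } { }

[B [Q { [B [Q { }] [B [Q { }]]] }] [B [Q { }]]]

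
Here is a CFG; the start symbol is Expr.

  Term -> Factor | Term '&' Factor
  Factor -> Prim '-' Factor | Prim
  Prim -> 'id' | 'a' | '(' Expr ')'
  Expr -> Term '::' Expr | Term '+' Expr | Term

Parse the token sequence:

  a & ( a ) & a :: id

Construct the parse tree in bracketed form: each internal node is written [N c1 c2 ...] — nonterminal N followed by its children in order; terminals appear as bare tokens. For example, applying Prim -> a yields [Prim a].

Expr
Term :: Expr
Term & Factor :: Expr
Term & Factor & Factor :: Expr
Factor & Factor & Factor :: Expr
Prim & Factor & Factor :: Expr
a & Factor & Factor :: Expr
a & Prim & Factor :: Expr
a & ( Expr ) & Factor :: Expr
a & ( Term ) & Factor :: Expr
a & ( Factor ) & Factor :: Expr
a & ( Prim ) & Factor :: Expr
a & ( a ) & Factor :: Expr
a & ( a ) & Prim :: Expr
a & ( a ) & a :: Expr
a & ( a ) & a :: Term
a & ( a ) & a :: Factor
a & ( a ) & a :: Prim
a & ( a ) & a :: id

[Expr [Term [Term [Term [Factor [Prim a]]] & [Factor [Prim ( [Expr [Term [Factor [Prim a]]]] )]]] & [Factor [Prim a]]] :: [Expr [Term [Factor [Prim id]]]]]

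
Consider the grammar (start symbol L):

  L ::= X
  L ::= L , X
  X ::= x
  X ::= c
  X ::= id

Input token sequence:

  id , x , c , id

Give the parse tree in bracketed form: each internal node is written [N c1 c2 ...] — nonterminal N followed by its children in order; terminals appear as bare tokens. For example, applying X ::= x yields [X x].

[L [L [L [L [X id]] , [X x]] , [X c]] , [X id]]

L
L , X
L , X , X
L , X , X , X
X , X , X , X
id , X , X , X
id , x , X , X
id , x , c , X
id , x , c , id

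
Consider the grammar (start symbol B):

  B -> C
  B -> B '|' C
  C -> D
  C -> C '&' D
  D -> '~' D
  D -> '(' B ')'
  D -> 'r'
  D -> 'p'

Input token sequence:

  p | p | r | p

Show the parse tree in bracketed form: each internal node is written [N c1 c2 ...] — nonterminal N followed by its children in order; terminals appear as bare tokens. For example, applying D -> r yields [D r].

B
B | C
B | C | C
B | C | C | C
C | C | C | C
D | C | C | C
p | C | C | C
p | D | C | C
p | p | C | C
p | p | D | C
p | p | r | C
p | p | r | D
p | p | r | p

[B [B [B [B [C [D p]]] | [C [D p]]] | [C [D r]]] | [C [D p]]]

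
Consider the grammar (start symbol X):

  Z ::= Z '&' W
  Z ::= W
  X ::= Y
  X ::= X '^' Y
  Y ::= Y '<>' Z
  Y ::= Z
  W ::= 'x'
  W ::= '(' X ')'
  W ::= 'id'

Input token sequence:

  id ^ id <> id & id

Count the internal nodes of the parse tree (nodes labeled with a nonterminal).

[X [X [Y [Z [W id]]]] ^ [Y [Y [Z [W id]]] <> [Z [Z [W id]] & [W id]]]]

13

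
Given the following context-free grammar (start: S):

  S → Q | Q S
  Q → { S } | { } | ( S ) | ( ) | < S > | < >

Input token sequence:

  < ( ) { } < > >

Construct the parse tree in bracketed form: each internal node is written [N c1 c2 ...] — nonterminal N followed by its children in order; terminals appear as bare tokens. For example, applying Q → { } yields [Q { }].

[S [Q < [S [Q ( )] [S [Q { }] [S [Q < >]]]] >]]

S
Q
< S >
< Q S >
< ( ) S >
< ( ) Q S >
< ( ) { } S >
< ( ) { } Q >
< ( ) { } < > >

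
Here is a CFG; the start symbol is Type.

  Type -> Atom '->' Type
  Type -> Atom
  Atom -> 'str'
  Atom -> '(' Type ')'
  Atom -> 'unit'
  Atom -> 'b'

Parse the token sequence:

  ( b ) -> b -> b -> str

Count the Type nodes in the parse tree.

5

[Type [Atom ( [Type [Atom b]] )] -> [Type [Atom b] -> [Type [Atom b] -> [Type [Atom str]]]]]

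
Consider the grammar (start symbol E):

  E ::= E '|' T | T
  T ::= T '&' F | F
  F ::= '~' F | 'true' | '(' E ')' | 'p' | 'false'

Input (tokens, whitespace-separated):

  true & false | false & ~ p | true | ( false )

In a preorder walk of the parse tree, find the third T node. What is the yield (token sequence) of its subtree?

false & ~ p

[E [E [E [E [T [T [F true]] & [F false]]] | [T [T [F false]] & [F ~ [F p]]]] | [T [F true]]] | [T [F ( [E [T [F false]]] )]]]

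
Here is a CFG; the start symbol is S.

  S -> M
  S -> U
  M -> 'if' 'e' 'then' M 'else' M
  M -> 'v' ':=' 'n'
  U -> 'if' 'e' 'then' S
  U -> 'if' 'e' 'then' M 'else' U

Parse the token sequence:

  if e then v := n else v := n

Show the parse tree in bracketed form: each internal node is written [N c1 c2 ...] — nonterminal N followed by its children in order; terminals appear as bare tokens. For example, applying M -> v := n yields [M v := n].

[S [M if e then [M v := n] else [M v := n]]]

S
M
if e then M else M
if e then v := n else M
if e then v := n else v := n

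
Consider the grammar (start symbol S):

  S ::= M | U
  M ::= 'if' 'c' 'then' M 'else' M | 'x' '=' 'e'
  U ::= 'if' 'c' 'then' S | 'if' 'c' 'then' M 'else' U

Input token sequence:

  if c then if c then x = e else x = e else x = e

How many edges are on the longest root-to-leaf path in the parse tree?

4

[S [M if c then [M if c then [M x = e] else [M x = e]] else [M x = e]]]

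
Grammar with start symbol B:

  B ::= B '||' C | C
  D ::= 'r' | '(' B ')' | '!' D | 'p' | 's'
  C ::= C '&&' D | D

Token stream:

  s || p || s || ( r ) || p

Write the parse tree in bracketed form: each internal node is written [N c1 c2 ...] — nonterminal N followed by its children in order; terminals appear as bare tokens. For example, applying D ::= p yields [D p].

[B [B [B [B [B [C [D s]]] || [C [D p]]] || [C [D s]]] || [C [D ( [B [C [D r]]] )]]] || [C [D p]]]

B
B || C
B || C || C
B || C || C || C
B || C || C || C || C
C || C || C || C || C
D || C || C || C || C
s || C || C || C || C
s || D || C || C || C
s || p || C || C || C
s || p || D || C || C
s || p || s || C || C
s || p || s || D || C
s || p || s || ( B ) || C
s || p || s || ( C ) || C
s || p || s || ( D ) || C
s || p || s || ( r ) || C
s || p || s || ( r ) || D
s || p || s || ( r ) || p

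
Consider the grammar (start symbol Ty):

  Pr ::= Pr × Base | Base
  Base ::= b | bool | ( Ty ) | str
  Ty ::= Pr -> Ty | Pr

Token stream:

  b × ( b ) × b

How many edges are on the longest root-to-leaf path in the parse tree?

[Ty [Pr [Pr [Pr [Base b]] × [Base ( [Ty [Pr [Base b]]] )]] × [Base b]]]

7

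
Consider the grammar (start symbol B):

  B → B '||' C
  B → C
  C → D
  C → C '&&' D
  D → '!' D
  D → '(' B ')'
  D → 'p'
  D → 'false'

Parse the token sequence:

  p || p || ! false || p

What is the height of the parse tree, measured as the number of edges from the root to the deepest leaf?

[B [B [B [B [C [D p]]] || [C [D p]]] || [C [D ! [D false]]]] || [C [D p]]]

6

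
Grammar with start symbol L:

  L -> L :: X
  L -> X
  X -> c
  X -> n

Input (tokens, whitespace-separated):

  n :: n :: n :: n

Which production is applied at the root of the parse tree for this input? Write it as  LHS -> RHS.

[L [L [L [L [X n]] :: [X n]] :: [X n]] :: [X n]]

L -> L :: X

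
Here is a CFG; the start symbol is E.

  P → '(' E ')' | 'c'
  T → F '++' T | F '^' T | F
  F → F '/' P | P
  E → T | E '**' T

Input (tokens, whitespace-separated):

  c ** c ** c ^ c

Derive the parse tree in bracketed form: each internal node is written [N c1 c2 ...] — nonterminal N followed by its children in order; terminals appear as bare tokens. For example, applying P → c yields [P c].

[E [E [E [T [F [P c]]]] ** [T [F [P c]]]] ** [T [F [P c]] ^ [T [F [P c]]]]]

E
E ** T
E ** T ** T
T ** T ** T
F ** T ** T
P ** T ** T
c ** T ** T
c ** F ** T
c ** P ** T
c ** c ** T
c ** c ** F ^ T
c ** c ** P ^ T
c ** c ** c ^ T
c ** c ** c ^ F
c ** c ** c ^ P
c ** c ** c ^ c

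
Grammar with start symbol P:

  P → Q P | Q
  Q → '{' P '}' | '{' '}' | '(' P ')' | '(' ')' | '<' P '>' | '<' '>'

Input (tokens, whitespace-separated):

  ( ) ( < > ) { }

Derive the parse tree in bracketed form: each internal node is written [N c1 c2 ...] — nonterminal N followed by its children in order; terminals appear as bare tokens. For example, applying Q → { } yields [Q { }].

P
Q P
( ) P
( ) Q P
( ) ( P ) P
( ) ( Q ) P
( ) ( < > ) P
( ) ( < > ) Q
( ) ( < > ) { }

[P [Q ( )] [P [Q ( [P [Q < >]] )] [P [Q { }]]]]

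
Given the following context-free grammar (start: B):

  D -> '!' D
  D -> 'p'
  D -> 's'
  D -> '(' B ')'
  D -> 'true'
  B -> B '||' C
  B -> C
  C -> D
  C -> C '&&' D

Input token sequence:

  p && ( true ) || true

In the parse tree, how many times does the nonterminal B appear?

[B [B [C [C [D p]] && [D ( [B [C [D true]]] )]]] || [C [D true]]]

3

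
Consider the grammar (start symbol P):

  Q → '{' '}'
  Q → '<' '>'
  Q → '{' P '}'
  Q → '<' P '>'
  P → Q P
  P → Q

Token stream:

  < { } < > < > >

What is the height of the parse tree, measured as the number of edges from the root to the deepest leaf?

[P [Q < [P [Q { }] [P [Q < >] [P [Q < >]]]] >]]

6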